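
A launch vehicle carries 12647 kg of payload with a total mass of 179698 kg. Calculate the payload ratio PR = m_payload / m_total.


PR = 12647 / 179698 = 0.0704

0.0704


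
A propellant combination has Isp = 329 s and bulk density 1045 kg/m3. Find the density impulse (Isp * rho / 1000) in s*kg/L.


rho*Isp = 329 * 1045 / 1000 = 344 s*kg/L

344 s*kg/L


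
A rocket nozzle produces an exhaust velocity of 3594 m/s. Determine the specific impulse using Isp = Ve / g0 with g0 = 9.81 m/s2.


Isp = Ve / g0 = 3594 / 9.81 = 366.4 s

366.4 s


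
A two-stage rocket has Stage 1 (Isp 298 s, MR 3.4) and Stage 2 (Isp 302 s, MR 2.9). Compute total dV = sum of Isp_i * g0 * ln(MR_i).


dV1 = 298 * 9.81 * ln(3.4) = 3577.6 m/s
dV2 = 302 * 9.81 * ln(2.9) = 3154.3 m/s
Total dV = 3577.6 + 3154.3 = 6731.9 m/s ~ 6732 m/s

6732 m/s


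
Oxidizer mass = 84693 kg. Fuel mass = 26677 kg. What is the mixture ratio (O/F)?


MR = 84693 / 26677 = 3.17

3.17


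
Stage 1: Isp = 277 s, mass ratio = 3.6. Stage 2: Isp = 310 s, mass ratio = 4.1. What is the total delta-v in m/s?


dV1 = 277 * 9.81 * ln(3.6) = 3480.8 m/s
dV2 = 310 * 9.81 * ln(4.1) = 4291.0 m/s
Total dV = 3480.8 + 4291.0 = 7771.8 m/s ~ 7772 m/s

7772 m/s


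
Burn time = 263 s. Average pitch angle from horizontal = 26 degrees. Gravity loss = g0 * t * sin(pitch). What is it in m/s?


GL = 9.81 * 263 * sin(26 deg) = 1131 m/s

1131 m/s


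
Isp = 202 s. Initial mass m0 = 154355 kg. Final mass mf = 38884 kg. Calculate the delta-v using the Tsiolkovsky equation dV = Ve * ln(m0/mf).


Ve = 202 * 9.81 = 1981.62 m/s
dV = 1981.62 * ln(154355/38884) = 2732 m/s

2732 m/s


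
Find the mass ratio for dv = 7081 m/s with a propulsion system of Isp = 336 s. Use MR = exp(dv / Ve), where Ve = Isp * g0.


Ve = 336 * 9.81 = 3296.16 m/s
MR = exp(7081 / 3296.16) = 8.57

8.57


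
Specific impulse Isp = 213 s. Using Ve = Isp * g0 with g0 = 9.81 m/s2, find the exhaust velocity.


Ve = Isp * g0 = 213 * 9.81 = 2089.5 m/s

2089.5 m/s


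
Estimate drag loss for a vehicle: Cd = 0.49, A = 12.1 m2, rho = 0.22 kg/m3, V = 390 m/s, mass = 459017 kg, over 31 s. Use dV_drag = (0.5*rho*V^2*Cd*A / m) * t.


D = 0.5 * 0.22 * 390^2 * 0.49 * 12.1 = 99198.1 N
a = 99198.1 / 459017 = 0.2161 m/s2
dV = 0.2161 * 31 = 6.7 m/s

6.7 m/s


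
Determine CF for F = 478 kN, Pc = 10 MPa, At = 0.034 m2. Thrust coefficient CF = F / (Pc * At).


CF = 478000 / (10e6 * 0.034) = 1.41

1.41


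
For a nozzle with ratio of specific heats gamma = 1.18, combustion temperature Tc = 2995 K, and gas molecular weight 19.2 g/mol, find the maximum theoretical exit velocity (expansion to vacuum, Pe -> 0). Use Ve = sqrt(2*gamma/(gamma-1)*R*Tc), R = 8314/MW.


R = 8314 / 19.2 = 433.02 J/(kg.K)
Ve = sqrt(2 * 1.18 / (1.18 - 1) * 433.02 * 2995) = 4124 m/s

4124 m/s


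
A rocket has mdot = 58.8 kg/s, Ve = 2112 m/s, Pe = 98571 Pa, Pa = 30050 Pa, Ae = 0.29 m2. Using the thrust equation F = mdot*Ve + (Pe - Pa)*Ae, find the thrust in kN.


F = 58.8 * 2112 + (98571 - 30050) * 0.29 = 144057.0 N = 144.1 kN

144.1 kN


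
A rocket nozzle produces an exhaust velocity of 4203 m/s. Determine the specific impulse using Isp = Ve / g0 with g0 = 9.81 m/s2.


Isp = Ve / g0 = 4203 / 9.81 = 428.4 s

428.4 s


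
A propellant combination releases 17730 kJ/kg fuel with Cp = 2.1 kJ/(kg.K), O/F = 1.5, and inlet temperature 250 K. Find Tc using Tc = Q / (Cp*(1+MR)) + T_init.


Tc = 17730 / (2.1 * (1 + 1.5)) + 250 = 3627 K

3627 K


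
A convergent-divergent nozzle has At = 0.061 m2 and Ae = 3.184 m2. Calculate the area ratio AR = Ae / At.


AR = 3.184 / 0.061 = 52.2

52.2


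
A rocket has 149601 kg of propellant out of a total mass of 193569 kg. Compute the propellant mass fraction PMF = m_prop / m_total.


PMF = 149601 / 193569 = 0.773

0.773


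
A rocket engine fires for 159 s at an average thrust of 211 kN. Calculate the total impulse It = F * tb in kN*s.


It = 211 * 159 = 33549 kN*s

33549 kN*s


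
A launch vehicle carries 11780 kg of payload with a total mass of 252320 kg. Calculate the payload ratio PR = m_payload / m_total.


PR = 11780 / 252320 = 0.0467

0.0467


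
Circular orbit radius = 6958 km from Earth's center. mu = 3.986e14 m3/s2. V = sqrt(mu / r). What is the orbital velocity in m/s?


V = sqrt(3.986e14 / 6958000) = 7569 m/s

7569 m/s


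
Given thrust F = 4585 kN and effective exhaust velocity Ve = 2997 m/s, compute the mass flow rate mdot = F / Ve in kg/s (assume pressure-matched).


mdot = F / Ve = 4585000 / 2997 = 1529.9 kg/s

1529.9 kg/s


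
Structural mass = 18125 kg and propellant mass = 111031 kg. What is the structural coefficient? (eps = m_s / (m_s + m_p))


eps = 18125 / (18125 + 111031) = 0.1403

0.1403


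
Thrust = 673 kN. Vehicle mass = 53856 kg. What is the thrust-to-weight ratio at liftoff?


TWR = 673000 / (53856 * 9.81) = 1.27

1.27


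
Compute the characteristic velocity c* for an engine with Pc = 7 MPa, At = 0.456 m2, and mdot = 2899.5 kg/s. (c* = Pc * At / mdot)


c* = 7e6 * 0.456 / 2899.5 = 1101 m/s

1101 m/s


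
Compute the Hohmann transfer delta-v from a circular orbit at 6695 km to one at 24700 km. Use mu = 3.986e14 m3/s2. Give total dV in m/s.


V1 = sqrt(mu/r1) = 7716.02 m/s
dV1 = V1*(sqrt(2*r2/(r1+r2)) - 1) = 1962.89 m/s
V2 = sqrt(mu/r2) = 4017.17 m/s
dV2 = V2*(1 - sqrt(2*r1/(r1+r2))) = 1393.67 m/s
Total dV = 3357 m/s

3357 m/s


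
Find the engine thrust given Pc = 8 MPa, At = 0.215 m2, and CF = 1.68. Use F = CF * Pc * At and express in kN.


F = 1.68 * 8e6 * 0.215 = 2.8896e+06 N = 2889.6 kN

2889.6 kN


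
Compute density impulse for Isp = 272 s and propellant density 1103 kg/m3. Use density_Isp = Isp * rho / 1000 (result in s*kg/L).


rho*Isp = 272 * 1103 / 1000 = 300 s*kg/L

300 s*kg/L


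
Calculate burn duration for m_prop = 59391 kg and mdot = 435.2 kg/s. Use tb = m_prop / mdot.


tb = 59391 / 435.2 = 136.5 s

136.5 s


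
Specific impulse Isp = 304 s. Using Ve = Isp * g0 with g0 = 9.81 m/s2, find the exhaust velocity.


Ve = Isp * g0 = 304 * 9.81 = 2982.2 m/s

2982.2 m/s


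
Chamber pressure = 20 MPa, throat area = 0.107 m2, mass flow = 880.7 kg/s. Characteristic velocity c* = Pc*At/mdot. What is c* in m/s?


c* = 20e6 * 0.107 / 880.7 = 2430 m/s

2430 m/s


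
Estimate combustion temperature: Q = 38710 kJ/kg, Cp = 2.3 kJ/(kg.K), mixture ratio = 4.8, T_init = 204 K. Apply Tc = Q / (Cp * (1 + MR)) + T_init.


Tc = 38710 / (2.3 * (1 + 4.8)) + 204 = 3106 K

3106 K


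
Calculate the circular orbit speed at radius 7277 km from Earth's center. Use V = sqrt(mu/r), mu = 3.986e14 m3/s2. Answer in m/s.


V = sqrt(3.986e14 / 7277000) = 7401 m/s

7401 m/s


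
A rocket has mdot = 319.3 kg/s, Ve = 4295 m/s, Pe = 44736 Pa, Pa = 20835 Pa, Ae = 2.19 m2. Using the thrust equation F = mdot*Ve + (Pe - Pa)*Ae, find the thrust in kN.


F = 319.3 * 4295 + (44736 - 20835) * 2.19 = 1.4237e+06 N = 1423.7 kN

1423.7 kN


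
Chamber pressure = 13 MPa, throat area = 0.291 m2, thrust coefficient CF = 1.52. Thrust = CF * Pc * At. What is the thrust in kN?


F = 1.52 * 13e6 * 0.291 = 5.7502e+06 N = 5750.2 kN

5750.2 kN


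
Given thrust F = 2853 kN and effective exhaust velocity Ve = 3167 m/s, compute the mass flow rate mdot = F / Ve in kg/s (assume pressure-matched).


mdot = F / Ve = 2853000 / 3167 = 900.9 kg/s

900.9 kg/s


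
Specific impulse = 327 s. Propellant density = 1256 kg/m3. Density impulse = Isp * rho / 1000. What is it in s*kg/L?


rho*Isp = 327 * 1256 / 1000 = 411 s*kg/L

411 s*kg/L


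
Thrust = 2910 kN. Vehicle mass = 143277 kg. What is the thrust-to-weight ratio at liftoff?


TWR = 2910000 / (143277 * 9.81) = 2.07

2.07


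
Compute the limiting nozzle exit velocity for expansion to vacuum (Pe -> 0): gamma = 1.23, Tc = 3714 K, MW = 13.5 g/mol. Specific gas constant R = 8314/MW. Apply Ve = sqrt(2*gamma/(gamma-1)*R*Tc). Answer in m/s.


R = 8314 / 13.5 = 615.85 J/(kg.K)
Ve = sqrt(2 * 1.23 / (1.23 - 1) * 615.85 * 3714) = 4946 m/s

4946 m/s


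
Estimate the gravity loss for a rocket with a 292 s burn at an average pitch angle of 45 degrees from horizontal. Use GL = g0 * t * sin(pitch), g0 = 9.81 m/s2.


GL = 9.81 * 292 * sin(45 deg) = 2026 m/s

2026 m/s


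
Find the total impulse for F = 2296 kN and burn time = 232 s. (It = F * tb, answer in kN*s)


It = 2296 * 232 = 532672 kN*s

532672 kN*s


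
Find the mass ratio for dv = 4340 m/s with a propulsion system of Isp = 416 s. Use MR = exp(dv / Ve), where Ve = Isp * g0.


Ve = 416 * 9.81 = 4080.96 m/s
MR = exp(4340 / 4080.96) = 2.896

2.896


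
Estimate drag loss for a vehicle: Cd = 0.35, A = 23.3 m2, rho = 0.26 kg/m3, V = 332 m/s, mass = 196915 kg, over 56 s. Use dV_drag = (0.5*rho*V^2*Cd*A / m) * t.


D = 0.5 * 0.26 * 332^2 * 0.35 * 23.3 = 116853.97 N
a = 116853.97 / 196915 = 0.5934 m/s2
dV = 0.5934 * 56 = 33.2 m/s

33.2 m/s


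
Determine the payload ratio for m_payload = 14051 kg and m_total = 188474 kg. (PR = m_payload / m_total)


PR = 14051 / 188474 = 0.0746

0.0746


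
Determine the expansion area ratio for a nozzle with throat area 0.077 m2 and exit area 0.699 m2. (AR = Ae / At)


AR = 0.699 / 0.077 = 9.1

9.1


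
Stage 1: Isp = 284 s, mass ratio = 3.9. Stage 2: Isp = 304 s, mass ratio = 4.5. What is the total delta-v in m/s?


dV1 = 284 * 9.81 * ln(3.9) = 3791.7 m/s
dV2 = 304 * 9.81 * ln(4.5) = 4485.5 m/s
Total dV = 3791.7 + 4485.5 = 8277.2 m/s ~ 8277 m/s

8277 m/s


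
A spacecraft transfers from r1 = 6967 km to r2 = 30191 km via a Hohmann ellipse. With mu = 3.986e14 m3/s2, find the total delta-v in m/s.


V1 = sqrt(mu/r1) = 7563.9 m/s
dV1 = V1*(sqrt(2*r2/(r1+r2)) - 1) = 2078.24 m/s
V2 = sqrt(mu/r2) = 3633.54 m/s
dV2 = V2*(1 - sqrt(2*r1/(r1+r2))) = 1408.48 m/s
Total dV = 3487 m/s

3487 m/s


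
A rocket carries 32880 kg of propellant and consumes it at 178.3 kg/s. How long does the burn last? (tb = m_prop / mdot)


tb = 32880 / 178.3 = 184.4 s

184.4 s


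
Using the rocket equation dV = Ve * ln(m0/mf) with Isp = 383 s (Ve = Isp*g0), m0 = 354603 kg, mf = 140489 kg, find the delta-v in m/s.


Ve = 383 * 9.81 = 3757.23 m/s
dV = 3757.23 * ln(354603/140489) = 3479 m/s

3479 m/s


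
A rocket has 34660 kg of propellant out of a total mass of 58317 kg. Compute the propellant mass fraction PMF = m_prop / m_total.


PMF = 34660 / 58317 = 0.594

0.594


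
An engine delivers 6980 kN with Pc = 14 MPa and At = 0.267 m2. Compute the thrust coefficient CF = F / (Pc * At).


CF = 6980000 / (14e6 * 0.267) = 1.87

1.87


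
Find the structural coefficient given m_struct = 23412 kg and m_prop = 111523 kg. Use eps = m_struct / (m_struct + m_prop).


eps = 23412 / (23412 + 111523) = 0.1735

0.1735


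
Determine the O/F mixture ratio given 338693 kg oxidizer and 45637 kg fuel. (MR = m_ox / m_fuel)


MR = 338693 / 45637 = 7.42

7.42


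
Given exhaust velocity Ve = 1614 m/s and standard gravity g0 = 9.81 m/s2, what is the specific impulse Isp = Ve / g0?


Isp = Ve / g0 = 1614 / 9.81 = 164.5 s

164.5 s


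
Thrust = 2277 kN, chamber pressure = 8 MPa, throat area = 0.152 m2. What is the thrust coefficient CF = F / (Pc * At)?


CF = 2277000 / (8e6 * 0.152) = 1.87

1.87


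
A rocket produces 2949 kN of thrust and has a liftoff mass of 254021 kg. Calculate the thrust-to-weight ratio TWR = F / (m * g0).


TWR = 2949000 / (254021 * 9.81) = 1.18

1.18


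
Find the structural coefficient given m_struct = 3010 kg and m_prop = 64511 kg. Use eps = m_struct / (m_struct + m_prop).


eps = 3010 / (3010 + 64511) = 0.0446

0.0446


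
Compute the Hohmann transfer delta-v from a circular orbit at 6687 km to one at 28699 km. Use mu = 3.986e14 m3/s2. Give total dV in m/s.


V1 = sqrt(mu/r1) = 7720.63 m/s
dV1 = V1*(sqrt(2*r2/(r1+r2)) - 1) = 2112.36 m/s
V2 = sqrt(mu/r2) = 3726.79 m/s
dV2 = V2*(1 - sqrt(2*r1/(r1+r2))) = 1435.66 m/s
Total dV = 3548 m/s

3548 m/s


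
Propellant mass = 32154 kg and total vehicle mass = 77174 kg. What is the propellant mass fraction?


PMF = 32154 / 77174 = 0.417

0.417


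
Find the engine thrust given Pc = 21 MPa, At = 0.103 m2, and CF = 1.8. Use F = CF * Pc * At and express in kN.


F = 1.8 * 21e6 * 0.103 = 3.8934e+06 N = 3893.4 kN

3893.4 kN


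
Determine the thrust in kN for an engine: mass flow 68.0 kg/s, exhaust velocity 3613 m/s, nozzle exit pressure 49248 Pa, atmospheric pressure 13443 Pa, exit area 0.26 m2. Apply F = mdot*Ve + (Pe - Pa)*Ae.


F = 68.0 * 3613 + (49248 - 13443) * 0.26 = 254993.0 N = 255.0 kN

255.0 kN


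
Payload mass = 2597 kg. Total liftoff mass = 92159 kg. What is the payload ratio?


PR = 2597 / 92159 = 0.0282

0.0282


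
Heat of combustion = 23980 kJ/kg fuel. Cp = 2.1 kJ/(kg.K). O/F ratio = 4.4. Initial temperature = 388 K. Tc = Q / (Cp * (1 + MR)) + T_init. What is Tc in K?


Tc = 23980 / (2.1 * (1 + 4.4)) + 388 = 2503 K

2503 K


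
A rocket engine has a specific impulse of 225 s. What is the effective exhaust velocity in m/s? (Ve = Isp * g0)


Ve = Isp * g0 = 225 * 9.81 = 2207.2 m/s

2207.2 m/s


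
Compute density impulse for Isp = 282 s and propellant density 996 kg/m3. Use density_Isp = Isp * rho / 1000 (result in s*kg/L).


rho*Isp = 282 * 996 / 1000 = 281 s*kg/L

281 s*kg/L


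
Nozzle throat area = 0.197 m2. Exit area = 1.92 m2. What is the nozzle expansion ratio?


AR = 1.92 / 0.197 = 9.7

9.7


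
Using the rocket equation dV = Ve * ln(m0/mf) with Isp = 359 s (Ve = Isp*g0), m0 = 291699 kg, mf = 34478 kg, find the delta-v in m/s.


Ve = 359 * 9.81 = 3521.79 m/s
dV = 3521.79 * ln(291699/34478) = 7520 m/s

7520 m/s


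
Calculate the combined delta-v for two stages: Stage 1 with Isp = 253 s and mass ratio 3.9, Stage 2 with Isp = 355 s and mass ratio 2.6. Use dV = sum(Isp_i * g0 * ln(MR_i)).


dV1 = 253 * 9.81 * ln(3.9) = 3377.8 m/s
dV2 = 355 * 9.81 * ln(2.6) = 3327.6 m/s
Total dV = 3377.8 + 3327.6 = 6705.4 m/s ~ 6705 m/s

6705 m/s


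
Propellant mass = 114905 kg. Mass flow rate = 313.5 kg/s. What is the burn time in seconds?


tb = 114905 / 313.5 = 366.5 s

366.5 s


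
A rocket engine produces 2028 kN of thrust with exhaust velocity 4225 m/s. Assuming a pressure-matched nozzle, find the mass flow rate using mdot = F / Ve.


mdot = F / Ve = 2028000 / 4225 = 480.0 kg/s

480.0 kg/s


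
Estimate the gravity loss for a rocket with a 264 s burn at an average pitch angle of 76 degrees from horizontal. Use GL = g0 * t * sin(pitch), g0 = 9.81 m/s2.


GL = 9.81 * 264 * sin(76 deg) = 2513 m/s

2513 m/s


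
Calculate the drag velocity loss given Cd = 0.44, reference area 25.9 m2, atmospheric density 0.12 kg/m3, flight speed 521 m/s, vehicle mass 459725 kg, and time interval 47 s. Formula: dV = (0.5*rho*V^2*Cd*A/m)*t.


D = 0.5 * 0.12 * 521^2 * 0.44 * 25.9 = 185600.5 N
a = 185600.5 / 459725 = 0.4037 m/s2
dV = 0.4037 * 47 = 19.0 m/s

19.0 m/s


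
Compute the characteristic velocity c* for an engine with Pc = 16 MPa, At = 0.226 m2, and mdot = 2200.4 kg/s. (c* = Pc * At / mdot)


c* = 16e6 * 0.226 / 2200.4 = 1643 m/s

1643 m/s


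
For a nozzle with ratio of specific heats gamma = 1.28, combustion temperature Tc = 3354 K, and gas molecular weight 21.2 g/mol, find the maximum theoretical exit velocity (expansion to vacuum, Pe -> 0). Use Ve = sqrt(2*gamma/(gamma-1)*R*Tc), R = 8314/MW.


R = 8314 / 21.2 = 392.17 J/(kg.K)
Ve = sqrt(2 * 1.28 / (1.28 - 1) * 392.17 * 3354) = 3468 m/s

3468 m/s


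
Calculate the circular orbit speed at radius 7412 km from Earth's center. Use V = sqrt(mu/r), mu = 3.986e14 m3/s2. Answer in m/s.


V = sqrt(3.986e14 / 7412000) = 7333 m/s

7333 m/s


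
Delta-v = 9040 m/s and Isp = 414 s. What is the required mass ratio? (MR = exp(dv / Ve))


Ve = 414 * 9.81 = 4061.34 m/s
MR = exp(9040 / 4061.34) = 9.262

9.262


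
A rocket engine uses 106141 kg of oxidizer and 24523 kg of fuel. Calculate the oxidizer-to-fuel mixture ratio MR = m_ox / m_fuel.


MR = 106141 / 24523 = 4.33

4.33


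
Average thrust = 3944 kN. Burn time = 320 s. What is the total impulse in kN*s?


It = 3944 * 320 = 1262080 kN*s

1262080 kN*s


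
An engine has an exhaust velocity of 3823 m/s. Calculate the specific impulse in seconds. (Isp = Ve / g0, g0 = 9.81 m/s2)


Isp = Ve / g0 = 3823 / 9.81 = 389.7 s

389.7 s


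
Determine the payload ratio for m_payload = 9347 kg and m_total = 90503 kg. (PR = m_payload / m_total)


PR = 9347 / 90503 = 0.1033

0.1033


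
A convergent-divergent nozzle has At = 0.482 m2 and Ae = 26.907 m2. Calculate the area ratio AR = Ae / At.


AR = 26.907 / 0.482 = 55.8

55.8


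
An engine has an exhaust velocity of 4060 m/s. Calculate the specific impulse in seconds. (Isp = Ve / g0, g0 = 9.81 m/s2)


Isp = Ve / g0 = 4060 / 9.81 = 413.9 s

413.9 s


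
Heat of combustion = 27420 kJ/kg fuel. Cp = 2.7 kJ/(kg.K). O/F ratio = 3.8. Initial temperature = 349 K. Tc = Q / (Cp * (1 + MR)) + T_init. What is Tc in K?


Tc = 27420 / (2.7 * (1 + 3.8)) + 349 = 2465 K

2465 K


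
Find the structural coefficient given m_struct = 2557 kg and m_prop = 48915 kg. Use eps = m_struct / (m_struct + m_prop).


eps = 2557 / (2557 + 48915) = 0.0497

0.0497


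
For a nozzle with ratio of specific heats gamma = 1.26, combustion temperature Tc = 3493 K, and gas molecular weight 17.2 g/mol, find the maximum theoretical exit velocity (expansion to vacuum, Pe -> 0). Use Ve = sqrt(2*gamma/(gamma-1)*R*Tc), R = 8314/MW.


R = 8314 / 17.2 = 483.37 J/(kg.K)
Ve = sqrt(2 * 1.26 / (1.26 - 1) * 483.37 * 3493) = 4045 m/s

4045 m/s


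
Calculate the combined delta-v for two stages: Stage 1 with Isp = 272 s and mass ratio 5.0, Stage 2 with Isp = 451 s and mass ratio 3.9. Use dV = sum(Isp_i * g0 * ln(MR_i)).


dV1 = 272 * 9.81 * ln(5.0) = 4294.5 m/s
dV2 = 451 * 9.81 * ln(3.9) = 6021.4 m/s
Total dV = 4294.5 + 6021.4 = 10315.9 m/s ~ 10316 m/s

10316 m/s


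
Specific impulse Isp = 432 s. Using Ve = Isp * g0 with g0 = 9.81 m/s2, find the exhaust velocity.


Ve = Isp * g0 = 432 * 9.81 = 4237.9 m/s

4237.9 m/s


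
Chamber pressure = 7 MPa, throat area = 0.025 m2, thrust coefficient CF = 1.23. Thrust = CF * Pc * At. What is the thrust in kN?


F = 1.23 * 7e6 * 0.025 = 215250.0 N = 215.2 kN

215.2 kN


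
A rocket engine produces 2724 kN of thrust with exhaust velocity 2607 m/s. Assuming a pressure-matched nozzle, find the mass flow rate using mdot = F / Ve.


mdot = F / Ve = 2724000 / 2607 = 1044.9 kg/s

1044.9 kg/s


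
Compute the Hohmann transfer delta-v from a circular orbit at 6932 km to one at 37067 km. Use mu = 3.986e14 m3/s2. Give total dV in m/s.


V1 = sqrt(mu/r1) = 7582.97 m/s
dV1 = V1*(sqrt(2*r2/(r1+r2)) - 1) = 2260.01 m/s
V2 = sqrt(mu/r2) = 3279.25 m/s
dV2 = V2*(1 - sqrt(2*r1/(r1+r2))) = 1438.49 m/s
Total dV = 3699 m/s

3699 m/s


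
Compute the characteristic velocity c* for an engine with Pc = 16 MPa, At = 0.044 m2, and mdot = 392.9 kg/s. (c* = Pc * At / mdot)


c* = 16e6 * 0.044 / 392.9 = 1792 m/s

1792 m/s


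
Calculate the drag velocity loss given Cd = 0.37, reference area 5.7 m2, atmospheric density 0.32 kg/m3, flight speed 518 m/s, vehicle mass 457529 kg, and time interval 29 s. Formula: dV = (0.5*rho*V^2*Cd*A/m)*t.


D = 0.5 * 0.32 * 518^2 * 0.37 * 5.7 = 90543.25 N
a = 90543.25 / 457529 = 0.1979 m/s2
dV = 0.1979 * 29 = 5.7 m/s

5.7 m/s


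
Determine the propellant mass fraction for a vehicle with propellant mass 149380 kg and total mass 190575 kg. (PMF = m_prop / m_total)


PMF = 149380 / 190575 = 0.784

0.784


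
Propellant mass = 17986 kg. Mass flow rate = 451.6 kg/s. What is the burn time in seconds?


tb = 17986 / 451.6 = 39.8 s

39.8 s


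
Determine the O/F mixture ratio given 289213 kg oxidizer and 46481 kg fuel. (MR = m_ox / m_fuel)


MR = 289213 / 46481 = 6.22

6.22


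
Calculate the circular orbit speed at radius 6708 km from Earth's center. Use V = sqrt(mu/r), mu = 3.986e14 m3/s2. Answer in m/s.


V = sqrt(3.986e14 / 6708000) = 7709 m/s

7709 m/s


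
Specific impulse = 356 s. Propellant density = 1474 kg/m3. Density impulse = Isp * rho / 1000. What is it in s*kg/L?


rho*Isp = 356 * 1474 / 1000 = 525 s*kg/L

525 s*kg/L


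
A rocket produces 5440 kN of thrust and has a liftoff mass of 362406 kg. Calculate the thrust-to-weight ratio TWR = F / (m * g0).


TWR = 5440000 / (362406 * 9.81) = 1.53

1.53


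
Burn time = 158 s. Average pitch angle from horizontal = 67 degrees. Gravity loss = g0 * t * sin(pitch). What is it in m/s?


GL = 9.81 * 158 * sin(67 deg) = 1427 m/s

1427 m/s


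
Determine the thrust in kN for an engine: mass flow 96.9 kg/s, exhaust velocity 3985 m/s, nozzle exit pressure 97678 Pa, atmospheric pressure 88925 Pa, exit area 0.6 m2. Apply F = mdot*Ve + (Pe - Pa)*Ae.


F = 96.9 * 3985 + (97678 - 88925) * 0.6 = 391398.0 N = 391.4 kN

391.4 kN


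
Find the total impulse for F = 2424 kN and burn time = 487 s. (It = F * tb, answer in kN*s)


It = 2424 * 487 = 1180488 kN*s

1180488 kN*s


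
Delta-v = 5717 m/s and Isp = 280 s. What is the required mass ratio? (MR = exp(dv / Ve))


Ve = 280 * 9.81 = 2746.8 m/s
MR = exp(5717 / 2746.8) = 8.015

8.015


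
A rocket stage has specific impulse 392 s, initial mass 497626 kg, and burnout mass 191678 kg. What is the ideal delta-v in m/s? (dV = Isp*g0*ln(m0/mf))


Ve = 392 * 9.81 = 3845.52 m/s
dV = 3845.52 * ln(497626/191678) = 3669 m/s

3669 m/s


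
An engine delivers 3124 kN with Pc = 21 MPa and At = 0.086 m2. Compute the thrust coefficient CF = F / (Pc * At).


CF = 3124000 / (21e6 * 0.086) = 1.73

1.73


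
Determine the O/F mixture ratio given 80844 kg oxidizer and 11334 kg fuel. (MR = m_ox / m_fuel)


MR = 80844 / 11334 = 7.13

7.13


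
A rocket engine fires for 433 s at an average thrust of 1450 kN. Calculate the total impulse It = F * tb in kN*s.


It = 1450 * 433 = 627850 kN*s

627850 kN*s


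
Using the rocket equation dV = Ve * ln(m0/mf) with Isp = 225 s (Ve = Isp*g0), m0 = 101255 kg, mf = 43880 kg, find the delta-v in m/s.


Ve = 225 * 9.81 = 2207.25 m/s
dV = 2207.25 * ln(101255/43880) = 1846 m/s

1846 m/s


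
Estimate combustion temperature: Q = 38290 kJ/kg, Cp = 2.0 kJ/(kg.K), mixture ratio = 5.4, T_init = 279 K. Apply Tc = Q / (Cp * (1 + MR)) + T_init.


Tc = 38290 / (2.0 * (1 + 5.4)) + 279 = 3270 K

3270 K


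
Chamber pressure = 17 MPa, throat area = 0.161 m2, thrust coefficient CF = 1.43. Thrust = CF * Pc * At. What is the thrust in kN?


F = 1.43 * 17e6 * 0.161 = 3.9139e+06 N = 3913.9 kN

3913.9 kN


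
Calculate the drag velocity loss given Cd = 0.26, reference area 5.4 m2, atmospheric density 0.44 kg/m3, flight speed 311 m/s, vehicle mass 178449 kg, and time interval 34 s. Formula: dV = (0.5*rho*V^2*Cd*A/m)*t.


D = 0.5 * 0.44 * 311^2 * 0.26 * 5.4 = 29875.18 N
a = 29875.18 / 178449 = 0.1674 m/s2
dV = 0.1674 * 34 = 5.7 m/s

5.7 m/s


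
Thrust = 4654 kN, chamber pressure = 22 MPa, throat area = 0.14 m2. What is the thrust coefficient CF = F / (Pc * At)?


CF = 4654000 / (22e6 * 0.14) = 1.51

1.51


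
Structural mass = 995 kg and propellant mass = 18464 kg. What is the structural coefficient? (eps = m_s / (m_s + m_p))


eps = 995 / (995 + 18464) = 0.0511

0.0511


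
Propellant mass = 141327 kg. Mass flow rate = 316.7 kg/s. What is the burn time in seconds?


tb = 141327 / 316.7 = 446.2 s

446.2 s


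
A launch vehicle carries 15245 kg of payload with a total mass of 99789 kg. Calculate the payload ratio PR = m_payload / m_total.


PR = 15245 / 99789 = 0.1528

0.1528


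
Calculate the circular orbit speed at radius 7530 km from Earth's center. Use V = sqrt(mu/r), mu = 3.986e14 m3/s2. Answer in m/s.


V = sqrt(3.986e14 / 7530000) = 7276 m/s

7276 m/s


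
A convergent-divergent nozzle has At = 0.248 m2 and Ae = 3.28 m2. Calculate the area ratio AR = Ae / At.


AR = 3.28 / 0.248 = 13.2

13.2


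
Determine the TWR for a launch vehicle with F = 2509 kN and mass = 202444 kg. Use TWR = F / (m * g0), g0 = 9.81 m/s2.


TWR = 2509000 / (202444 * 9.81) = 1.26

1.26


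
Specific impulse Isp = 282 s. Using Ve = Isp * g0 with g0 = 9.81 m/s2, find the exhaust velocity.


Ve = Isp * g0 = 282 * 9.81 = 2766.4 m/s

2766.4 m/s


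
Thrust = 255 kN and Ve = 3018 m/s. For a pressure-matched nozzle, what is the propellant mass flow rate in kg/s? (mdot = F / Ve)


mdot = F / Ve = 255000 / 3018 = 84.5 kg/s

84.5 kg/s


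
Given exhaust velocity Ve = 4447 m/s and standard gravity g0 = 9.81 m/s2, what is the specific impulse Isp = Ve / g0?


Isp = Ve / g0 = 4447 / 9.81 = 453.3 s

453.3 s


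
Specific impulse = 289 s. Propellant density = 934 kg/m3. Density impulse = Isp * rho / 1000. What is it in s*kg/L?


rho*Isp = 289 * 934 / 1000 = 270 s*kg/L

270 s*kg/L


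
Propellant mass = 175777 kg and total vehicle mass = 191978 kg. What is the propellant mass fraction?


PMF = 175777 / 191978 = 0.916

0.916


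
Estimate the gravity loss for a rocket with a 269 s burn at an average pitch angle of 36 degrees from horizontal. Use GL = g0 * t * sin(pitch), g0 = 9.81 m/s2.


GL = 9.81 * 269 * sin(36 deg) = 1551 m/s

1551 m/s


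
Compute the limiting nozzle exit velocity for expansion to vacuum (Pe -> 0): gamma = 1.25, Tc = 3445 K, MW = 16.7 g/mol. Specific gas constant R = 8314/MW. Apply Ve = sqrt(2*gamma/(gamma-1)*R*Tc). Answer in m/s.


R = 8314 / 16.7 = 497.84 J/(kg.K)
Ve = sqrt(2 * 1.25 / (1.25 - 1) * 497.84 * 3445) = 4141 m/s

4141 m/s


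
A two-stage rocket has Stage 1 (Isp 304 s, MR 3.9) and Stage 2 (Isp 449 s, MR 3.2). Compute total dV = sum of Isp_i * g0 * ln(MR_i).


dV1 = 304 * 9.81 * ln(3.9) = 4058.8 m/s
dV2 = 449 * 9.81 * ln(3.2) = 5123.3 m/s
Total dV = 4058.8 + 5123.3 = 9182.1 m/s ~ 9182 m/s

9182 m/s


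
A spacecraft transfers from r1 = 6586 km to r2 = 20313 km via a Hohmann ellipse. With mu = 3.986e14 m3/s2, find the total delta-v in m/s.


V1 = sqrt(mu/r1) = 7779.61 m/s
dV1 = V1*(sqrt(2*r2/(r1+r2)) - 1) = 1781.14 m/s
V2 = sqrt(mu/r2) = 4429.77 m/s
dV2 = V2*(1 - sqrt(2*r1/(r1+r2))) = 1329.93 m/s
Total dV = 3111 m/s

3111 m/s


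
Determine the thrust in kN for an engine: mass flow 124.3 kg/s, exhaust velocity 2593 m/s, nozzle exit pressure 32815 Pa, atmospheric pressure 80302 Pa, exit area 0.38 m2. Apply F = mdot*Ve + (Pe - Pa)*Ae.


F = 124.3 * 2593 + (32815 - 80302) * 0.38 = 304265.0 N = 304.3 kN

304.3 kN


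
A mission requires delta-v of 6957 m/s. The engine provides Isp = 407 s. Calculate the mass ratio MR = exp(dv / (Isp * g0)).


Ve = 407 * 9.81 = 3992.67 m/s
MR = exp(6957 / 3992.67) = 5.711

5.711


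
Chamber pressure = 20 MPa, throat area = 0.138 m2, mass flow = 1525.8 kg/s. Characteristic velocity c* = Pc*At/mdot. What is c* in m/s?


c* = 20e6 * 0.138 / 1525.8 = 1809 m/s

1809 m/s


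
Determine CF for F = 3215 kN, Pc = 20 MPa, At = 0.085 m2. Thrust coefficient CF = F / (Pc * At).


CF = 3215000 / (20e6 * 0.085) = 1.89

1.89


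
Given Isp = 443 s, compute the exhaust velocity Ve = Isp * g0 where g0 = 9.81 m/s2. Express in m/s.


Ve = Isp * g0 = 443 * 9.81 = 4345.8 m/s

4345.8 m/s


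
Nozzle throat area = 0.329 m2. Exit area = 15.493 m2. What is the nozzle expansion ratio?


AR = 15.493 / 0.329 = 47.1

47.1


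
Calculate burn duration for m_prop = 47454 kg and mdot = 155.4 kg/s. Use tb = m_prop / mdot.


tb = 47454 / 155.4 = 305.4 s

305.4 s


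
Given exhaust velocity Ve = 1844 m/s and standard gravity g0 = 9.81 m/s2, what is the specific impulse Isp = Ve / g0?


Isp = Ve / g0 = 1844 / 9.81 = 188.0 s

188.0 s


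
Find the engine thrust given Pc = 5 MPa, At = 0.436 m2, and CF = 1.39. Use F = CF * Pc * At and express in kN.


F = 1.39 * 5e6 * 0.436 = 3.0302e+06 N = 3030.2 kN

3030.2 kN


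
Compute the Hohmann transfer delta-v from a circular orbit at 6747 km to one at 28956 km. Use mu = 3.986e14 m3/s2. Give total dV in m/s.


V1 = sqrt(mu/r1) = 7686.23 m/s
dV1 = V1*(sqrt(2*r2/(r1+r2)) - 1) = 2102.93 m/s
V2 = sqrt(mu/r2) = 3710.22 m/s
dV2 = V2*(1 - sqrt(2*r1/(r1+r2))) = 1429.26 m/s
Total dV = 3532 m/s

3532 m/s


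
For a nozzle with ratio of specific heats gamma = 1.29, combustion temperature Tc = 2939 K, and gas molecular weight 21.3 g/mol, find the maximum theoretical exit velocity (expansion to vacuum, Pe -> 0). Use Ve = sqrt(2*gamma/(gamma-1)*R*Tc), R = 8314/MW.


R = 8314 / 21.3 = 390.33 J/(kg.K)
Ve = sqrt(2 * 1.29 / (1.29 - 1) * 390.33 * 2939) = 3195 m/s

3195 m/s


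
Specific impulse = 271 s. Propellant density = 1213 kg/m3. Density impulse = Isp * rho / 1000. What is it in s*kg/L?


rho*Isp = 271 * 1213 / 1000 = 329 s*kg/L

329 s*kg/L


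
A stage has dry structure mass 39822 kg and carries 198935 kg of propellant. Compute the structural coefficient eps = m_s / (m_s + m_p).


eps = 39822 / (39822 + 198935) = 0.1668

0.1668


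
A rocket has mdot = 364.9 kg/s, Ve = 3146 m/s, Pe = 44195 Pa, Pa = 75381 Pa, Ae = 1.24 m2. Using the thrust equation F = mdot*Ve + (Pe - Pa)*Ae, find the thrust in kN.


F = 364.9 * 3146 + (44195 - 75381) * 1.24 = 1.1093e+06 N = 1109.3 kN

1109.3 kN


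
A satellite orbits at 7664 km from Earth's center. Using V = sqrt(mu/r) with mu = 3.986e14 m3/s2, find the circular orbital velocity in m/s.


V = sqrt(3.986e14 / 7664000) = 7212 m/s

7212 m/s


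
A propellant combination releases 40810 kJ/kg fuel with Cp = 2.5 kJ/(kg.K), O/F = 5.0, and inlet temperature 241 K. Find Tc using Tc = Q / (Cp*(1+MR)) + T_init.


Tc = 40810 / (2.5 * (1 + 5.0)) + 241 = 2962 K

2962 K


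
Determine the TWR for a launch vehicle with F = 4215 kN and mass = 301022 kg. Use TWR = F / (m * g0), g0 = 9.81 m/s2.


TWR = 4215000 / (301022 * 9.81) = 1.43

1.43


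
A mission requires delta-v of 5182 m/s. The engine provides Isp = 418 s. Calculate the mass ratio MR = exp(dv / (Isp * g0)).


Ve = 418 * 9.81 = 4100.58 m/s
MR = exp(5182 / 4100.58) = 3.539

3.539


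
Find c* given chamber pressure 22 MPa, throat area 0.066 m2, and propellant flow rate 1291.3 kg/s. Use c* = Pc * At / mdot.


c* = 22e6 * 0.066 / 1291.3 = 1124 m/s

1124 m/s


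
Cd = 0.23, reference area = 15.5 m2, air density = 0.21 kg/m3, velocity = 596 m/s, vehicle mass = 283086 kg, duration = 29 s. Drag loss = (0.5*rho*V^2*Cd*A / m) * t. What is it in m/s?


D = 0.5 * 0.21 * 596^2 * 0.23 * 15.5 = 132966.23 N
a = 132966.23 / 283086 = 0.4697 m/s2
dV = 0.4697 * 29 = 13.6 m/s

13.6 m/s


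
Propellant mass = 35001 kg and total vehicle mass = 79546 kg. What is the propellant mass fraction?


PMF = 35001 / 79546 = 0.44

0.44


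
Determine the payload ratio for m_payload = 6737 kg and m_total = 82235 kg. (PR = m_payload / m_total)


PR = 6737 / 82235 = 0.0819

0.0819


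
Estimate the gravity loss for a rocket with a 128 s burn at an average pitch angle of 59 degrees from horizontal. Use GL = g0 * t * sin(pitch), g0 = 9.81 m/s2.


GL = 9.81 * 128 * sin(59 deg) = 1076 m/s

1076 m/s


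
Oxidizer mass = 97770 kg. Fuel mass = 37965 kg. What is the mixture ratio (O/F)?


MR = 97770 / 37965 = 2.58

2.58


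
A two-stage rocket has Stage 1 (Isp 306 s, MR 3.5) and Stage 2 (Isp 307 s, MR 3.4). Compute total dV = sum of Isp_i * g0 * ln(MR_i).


dV1 = 306 * 9.81 * ln(3.5) = 3760.6 m/s
dV2 = 307 * 9.81 * ln(3.4) = 3685.6 m/s
Total dV = 3760.6 + 3685.6 = 7446.2 m/s ~ 7446 m/s

7446 m/s


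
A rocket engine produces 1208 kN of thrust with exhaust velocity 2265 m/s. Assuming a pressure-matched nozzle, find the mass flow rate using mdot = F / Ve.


mdot = F / Ve = 1208000 / 2265 = 533.3 kg/s

533.3 kg/s


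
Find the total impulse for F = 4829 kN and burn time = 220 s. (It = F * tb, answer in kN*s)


It = 4829 * 220 = 1062380 kN*s

1062380 kN*s


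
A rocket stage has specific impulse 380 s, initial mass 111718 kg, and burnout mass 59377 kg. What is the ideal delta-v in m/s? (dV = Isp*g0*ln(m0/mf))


Ve = 380 * 9.81 = 3727.8 m/s
dV = 3727.8 * ln(111718/59377) = 2356 m/s

2356 m/s


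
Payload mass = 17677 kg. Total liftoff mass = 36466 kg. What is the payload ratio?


PR = 17677 / 36466 = 0.4848

0.4848


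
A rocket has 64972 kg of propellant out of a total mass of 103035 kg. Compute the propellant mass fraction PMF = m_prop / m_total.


PMF = 64972 / 103035 = 0.631

0.631


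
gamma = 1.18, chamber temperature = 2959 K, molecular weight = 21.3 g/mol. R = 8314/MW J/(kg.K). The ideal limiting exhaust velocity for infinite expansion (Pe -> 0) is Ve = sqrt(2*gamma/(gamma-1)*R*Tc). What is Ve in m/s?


R = 8314 / 21.3 = 390.33 J/(kg.K)
Ve = sqrt(2 * 1.18 / (1.18 - 1) * 390.33 * 2959) = 3891 m/s

3891 m/s


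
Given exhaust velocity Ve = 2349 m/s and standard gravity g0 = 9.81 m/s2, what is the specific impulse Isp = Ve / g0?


Isp = Ve / g0 = 2349 / 9.81 = 239.4 s

239.4 s


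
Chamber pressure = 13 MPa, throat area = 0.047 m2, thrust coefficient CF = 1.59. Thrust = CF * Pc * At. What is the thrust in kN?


F = 1.59 * 13e6 * 0.047 = 971490.0 N = 971.5 kN

971.5 kN


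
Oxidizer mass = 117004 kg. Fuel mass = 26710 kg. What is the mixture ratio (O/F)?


MR = 117004 / 26710 = 4.38

4.38


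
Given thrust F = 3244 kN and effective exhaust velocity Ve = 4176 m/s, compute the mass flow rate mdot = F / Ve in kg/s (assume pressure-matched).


mdot = F / Ve = 3244000 / 4176 = 776.8 kg/s

776.8 kg/s


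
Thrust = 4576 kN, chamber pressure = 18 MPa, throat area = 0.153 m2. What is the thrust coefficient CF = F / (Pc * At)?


CF = 4576000 / (18e6 * 0.153) = 1.66

1.66


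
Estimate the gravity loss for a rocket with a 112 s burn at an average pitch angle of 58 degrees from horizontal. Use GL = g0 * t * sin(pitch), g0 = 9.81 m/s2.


GL = 9.81 * 112 * sin(58 deg) = 932 m/s

932 m/s


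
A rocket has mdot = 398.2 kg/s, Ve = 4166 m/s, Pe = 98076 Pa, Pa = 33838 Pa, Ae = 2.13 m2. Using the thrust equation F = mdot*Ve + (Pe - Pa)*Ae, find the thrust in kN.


F = 398.2 * 4166 + (98076 - 33838) * 2.13 = 1.7957e+06 N = 1795.7 kN

1795.7 kN


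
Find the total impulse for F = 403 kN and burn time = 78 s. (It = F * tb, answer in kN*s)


It = 403 * 78 = 31434 kN*s

31434 kN*s


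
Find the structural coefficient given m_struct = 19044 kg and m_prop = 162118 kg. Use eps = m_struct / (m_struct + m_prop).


eps = 19044 / (19044 + 162118) = 0.1051

0.1051


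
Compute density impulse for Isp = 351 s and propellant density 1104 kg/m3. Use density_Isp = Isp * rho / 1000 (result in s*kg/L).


rho*Isp = 351 * 1104 / 1000 = 388 s*kg/L

388 s*kg/L


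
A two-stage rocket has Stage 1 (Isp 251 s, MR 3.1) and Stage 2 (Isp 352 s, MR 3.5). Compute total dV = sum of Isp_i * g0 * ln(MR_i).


dV1 = 251 * 9.81 * ln(3.1) = 2785.9 m/s
dV2 = 352 * 9.81 * ln(3.5) = 4325.9 m/s
Total dV = 2785.9 + 4325.9 = 7111.8 m/s ~ 7112 m/s

7112 m/s


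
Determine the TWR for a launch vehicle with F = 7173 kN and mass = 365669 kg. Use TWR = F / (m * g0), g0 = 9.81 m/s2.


TWR = 7173000 / (365669 * 9.81) = 2.0

2.0


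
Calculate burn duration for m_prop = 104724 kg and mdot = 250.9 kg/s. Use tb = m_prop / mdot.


tb = 104724 / 250.9 = 417.4 s

417.4 s


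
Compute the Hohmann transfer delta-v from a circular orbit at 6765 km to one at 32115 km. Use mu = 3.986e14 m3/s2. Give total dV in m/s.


V1 = sqrt(mu/r1) = 7676.0 m/s
dV1 = V1*(sqrt(2*r2/(r1+r2)) - 1) = 2189.99 m/s
V2 = sqrt(mu/r2) = 3523.02 m/s
dV2 = V2*(1 - sqrt(2*r1/(r1+r2))) = 1444.75 m/s
Total dV = 3635 m/s

3635 m/s


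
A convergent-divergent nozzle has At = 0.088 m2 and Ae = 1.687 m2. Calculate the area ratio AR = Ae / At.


AR = 1.687 / 0.088 = 19.2

19.2


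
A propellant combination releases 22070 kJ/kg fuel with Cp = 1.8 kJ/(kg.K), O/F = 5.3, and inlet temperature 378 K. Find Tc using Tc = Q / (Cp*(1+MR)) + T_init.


Tc = 22070 / (1.8 * (1 + 5.3)) + 378 = 2324 K

2324 K


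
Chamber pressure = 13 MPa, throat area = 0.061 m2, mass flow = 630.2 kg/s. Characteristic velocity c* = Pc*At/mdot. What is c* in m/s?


c* = 13e6 * 0.061 / 630.2 = 1258 m/s

1258 m/s


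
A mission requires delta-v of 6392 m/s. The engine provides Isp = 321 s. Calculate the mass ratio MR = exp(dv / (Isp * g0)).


Ve = 321 * 9.81 = 3149.01 m/s
MR = exp(6392 / 3149.01) = 7.613

7.613


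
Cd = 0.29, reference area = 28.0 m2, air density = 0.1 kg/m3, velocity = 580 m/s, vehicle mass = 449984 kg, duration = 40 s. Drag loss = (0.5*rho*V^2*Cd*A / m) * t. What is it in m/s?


D = 0.5 * 0.1 * 580^2 * 0.29 * 28.0 = 136578.4 N
a = 136578.4 / 449984 = 0.3035 m/s2
dV = 0.3035 * 40 = 12.1 m/s

12.1 m/s


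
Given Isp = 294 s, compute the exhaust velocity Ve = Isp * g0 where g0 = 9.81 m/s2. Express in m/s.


Ve = Isp * g0 = 294 * 9.81 = 2884.1 m/s

2884.1 m/s


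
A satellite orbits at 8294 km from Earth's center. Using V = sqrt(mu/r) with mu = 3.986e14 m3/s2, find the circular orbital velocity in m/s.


V = sqrt(3.986e14 / 8294000) = 6932 m/s

6932 m/s


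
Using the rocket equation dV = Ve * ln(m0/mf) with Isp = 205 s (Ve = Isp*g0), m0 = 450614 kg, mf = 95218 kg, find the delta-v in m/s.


Ve = 205 * 9.81 = 2011.05 m/s
dV = 2011.05 * ln(450614/95218) = 3126 m/s

3126 m/s


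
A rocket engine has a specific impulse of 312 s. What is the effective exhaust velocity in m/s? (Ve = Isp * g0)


Ve = Isp * g0 = 312 * 9.81 = 3060.7 m/s

3060.7 m/s


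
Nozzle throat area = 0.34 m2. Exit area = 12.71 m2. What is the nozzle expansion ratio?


AR = 12.71 / 0.34 = 37.4

37.4


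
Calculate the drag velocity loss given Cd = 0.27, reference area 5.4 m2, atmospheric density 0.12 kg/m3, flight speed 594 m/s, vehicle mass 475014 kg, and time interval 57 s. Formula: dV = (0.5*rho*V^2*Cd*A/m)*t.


D = 0.5 * 0.12 * 594^2 * 0.27 * 5.4 = 30866.09 N
a = 30866.09 / 475014 = 0.065 m/s2
dV = 0.065 * 57 = 3.7 m/s

3.7 m/s


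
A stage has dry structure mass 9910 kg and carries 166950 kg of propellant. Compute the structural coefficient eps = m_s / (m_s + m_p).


eps = 9910 / (9910 + 166950) = 0.056

0.056


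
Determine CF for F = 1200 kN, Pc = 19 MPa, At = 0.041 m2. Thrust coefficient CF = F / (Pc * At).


CF = 1200000 / (19e6 * 0.041) = 1.54

1.54


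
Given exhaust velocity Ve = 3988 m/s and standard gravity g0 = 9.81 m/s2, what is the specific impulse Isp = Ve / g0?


Isp = Ve / g0 = 3988 / 9.81 = 406.5 s

406.5 s


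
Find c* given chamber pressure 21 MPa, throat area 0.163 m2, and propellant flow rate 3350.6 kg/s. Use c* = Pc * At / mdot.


c* = 21e6 * 0.163 / 3350.6 = 1022 m/s

1022 m/s


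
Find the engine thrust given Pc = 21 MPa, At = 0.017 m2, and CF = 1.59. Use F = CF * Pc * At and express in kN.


F = 1.59 * 21e6 * 0.017 = 567630.0 N = 567.6 kN

567.6 kN


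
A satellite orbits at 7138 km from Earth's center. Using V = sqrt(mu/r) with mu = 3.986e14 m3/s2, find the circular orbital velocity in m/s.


V = sqrt(3.986e14 / 7138000) = 7473 m/s

7473 m/s


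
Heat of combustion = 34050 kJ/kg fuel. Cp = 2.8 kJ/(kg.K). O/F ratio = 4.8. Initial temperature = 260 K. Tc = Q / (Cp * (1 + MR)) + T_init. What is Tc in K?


Tc = 34050 / (2.8 * (1 + 4.8)) + 260 = 2357 K

2357 K


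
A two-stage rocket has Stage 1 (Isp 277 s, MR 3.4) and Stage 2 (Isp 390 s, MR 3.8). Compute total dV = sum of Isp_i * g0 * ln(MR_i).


dV1 = 277 * 9.81 * ln(3.4) = 3325.5 m/s
dV2 = 390 * 9.81 * ln(3.8) = 5107.6 m/s
Total dV = 3325.5 + 5107.6 = 8433.1 m/s ~ 8433 m/s

8433 m/s
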